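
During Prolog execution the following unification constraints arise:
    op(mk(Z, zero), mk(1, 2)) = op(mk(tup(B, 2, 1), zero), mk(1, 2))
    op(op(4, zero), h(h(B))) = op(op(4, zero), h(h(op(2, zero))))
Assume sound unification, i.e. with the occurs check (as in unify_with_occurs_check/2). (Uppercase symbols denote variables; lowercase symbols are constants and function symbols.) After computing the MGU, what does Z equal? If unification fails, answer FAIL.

tup(op(2, zero), 2, 1)

Decompose op/2: mk(Z, zero) = mk(tup(B, 2, 1), zero),  mk(1, 2) = mk(1, 2).
Decompose mk/2: Z = tup(B, 2, 1),  zero = zero.
Bind Z := tup(B, 2, 1); no other remaining equation mentions Z.
Delete trivial equation zero = zero.
Delete trivial equation mk(1, 2) = mk(1, 2).
Decompose op/2: op(4, zero) = op(4, zero),  h(h(B)) = h(h(op(2, zero))).
Delete trivial equation op(4, zero) = op(4, zero).
Decompose h/1: h(B) = h(op(2, zero)).
Decompose h/1: B = op(2, zero).
Bind B := op(2, zero). Substituting into the earlier binding gives Z := tup(op(2, zero), 2, 1).
MGU = { Z ↦ tup(op(2, zero), 2, 1), B ↦ op(2, zero) }, so Z ↦ tup(op(2, zero), 2, 1).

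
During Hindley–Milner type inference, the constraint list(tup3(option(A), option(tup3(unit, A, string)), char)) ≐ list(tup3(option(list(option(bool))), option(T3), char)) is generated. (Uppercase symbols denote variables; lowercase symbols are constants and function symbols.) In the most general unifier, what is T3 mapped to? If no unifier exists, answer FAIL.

tup3(unit, list(option(bool)), string)

Decompose list/1: tup3(option(A), option(tup3(unit, A, string)), char) ≐ tup3(option(list(option(bool))), option(T3), char).
Decompose tup3/3: option(A) ≐ option(list(option(bool))),  option(tup3(unit, A, string)) ≐ option(T3),  char ≐ char.
Decompose option/1: A ≐ list(option(bool)).
Bind A := list(option(bool)); substituting into the one remaining equation that mentions A gives: option(tup3(unit, list(option(bool)), string)) ≐ option(T3).
Decompose option/1: tup3(unit, list(option(bool)), string) ≐ T3.
Bind T3 := tup3(unit, list(option(bool)), string); no other remaining equation mentions T3.
Delete trivial equation char ≐ char.
MGU = { A ↦ list(option(bool)), T3 ↦ tup3(unit, list(option(bool)), string) }, so T3 ↦ tup3(unit, list(option(bool)), string).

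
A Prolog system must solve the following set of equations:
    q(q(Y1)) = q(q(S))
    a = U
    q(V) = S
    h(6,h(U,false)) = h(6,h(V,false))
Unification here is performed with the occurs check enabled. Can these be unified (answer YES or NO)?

Decompose q/1: q(Y1) = q(S).
Decompose q/1: Y1 = S.
Bind Y1 := S; no other remaining equation mentions Y1.
Bind U := a; substituting into the one remaining equation that mentions U gives: h(6,h(a,false)) = h(6,h(V,false)).
Bind S := q(V); no other remaining equation mentions S. Substituting into the earlier binding gives Y1 := q(V).
Decompose h/2: 6 = 6,  h(a,false) = h(V,false).
Delete trivial equation 6 = 6.
Decompose h/2: a = V,  false = false.
Bind V := a; no other remaining equation mentions V. Substituting into the earlier bindings gives Y1 := q(a), S := q(a).
Delete trivial equation false = false.
No equations remain and no clash or occurs-check failure arose, so a unifier exists.

YES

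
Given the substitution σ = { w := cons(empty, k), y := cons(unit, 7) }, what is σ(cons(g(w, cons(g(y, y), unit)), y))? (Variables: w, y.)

Replace each occurrence of w with cons(empty, k).
Replace each occurrence of y with cons(unit, 7).
Result: cons(g(cons(empty, k), cons(g(cons(unit, 7), cons(unit, 7)), unit)), cons(unit, 7)).

cons(g(cons(empty, k), cons(g(cons(unit, 7), cons(unit, 7)), unit)), cons(unit, 7))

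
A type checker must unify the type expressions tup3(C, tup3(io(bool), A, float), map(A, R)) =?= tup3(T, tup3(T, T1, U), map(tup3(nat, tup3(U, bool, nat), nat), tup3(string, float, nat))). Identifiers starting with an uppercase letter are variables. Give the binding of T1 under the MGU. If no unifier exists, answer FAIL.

Decompose tup3/3: C =?= T,  tup3(io(bool), A, float) =?= tup3(T, T1, U),  map(A, R) =?= map(tup3(nat, tup3(U, bool, nat), nat), tup3(string, float, nat)).
Bind C := T; no other remaining equation mentions C.
Decompose tup3/3: io(bool) =?= T,  A =?= T1,  float =?= U.
Bind T := io(bool); no other remaining equation mentions T. Substituting into the earlier binding gives C := io(bool).
Bind A := T1; substituting into the one remaining equation that mentions A gives: map(T1, R) =?= map(tup3(nat, tup3(U, bool, nat), nat), tup3(string, float, nat)).
Bind U := float; substituting into the remaining equation gives: map(T1, R) =?= map(tup3(nat, tup3(float, bool, nat), nat), tup3(string, float, nat)).
Decompose map/2: T1 =?= tup3(nat, tup3(float, bool, nat), nat),  R =?= tup3(string, float, nat).
Bind T1 := tup3(nat, tup3(float, bool, nat), nat); no other remaining equation mentions T1. Substituting into the earlier binding gives A := tup3(nat, tup3(float, bool, nat), nat).
Bind R := tup3(string, float, nat).
MGU = { C := io(bool), T := io(bool), A := tup3(nat, tup3(float, bool, nat), nat), U := float, T1 := tup3(nat, tup3(float, bool, nat), nat), R := tup3(string, float, nat) }, so T1 := tup3(nat, tup3(float, bool, nat), nat).

tup3(nat, tup3(float, bool, nat), nat)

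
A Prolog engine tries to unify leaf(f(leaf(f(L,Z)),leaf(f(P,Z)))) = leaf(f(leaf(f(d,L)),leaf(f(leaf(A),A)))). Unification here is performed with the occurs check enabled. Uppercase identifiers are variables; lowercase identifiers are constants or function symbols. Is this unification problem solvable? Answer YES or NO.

YES

Decompose leaf/1: f(leaf(f(L,Z)),leaf(f(P,Z))) = f(leaf(f(d,L)),leaf(f(leaf(A),A))).
Decompose f/2: leaf(f(L,Z)) = leaf(f(d,L)),  leaf(f(P,Z)) = leaf(f(leaf(A),A)).
Decompose leaf/1: f(L,Z) = f(d,L).
Decompose f/2: L = d,  Z = L.
Bind L := d; substituting into the one remaining equation that mentions L gives: Z = d.
Bind Z := d; substituting into the remaining equation gives: leaf(f(P,d)) = leaf(f(leaf(A),A)).
Decompose leaf/1: f(P,d) = f(leaf(A),A).
Decompose f/2: P = leaf(A),  d = A.
Bind P := leaf(A); no other remaining equation mentions P.
Bind A := d. Substituting into the earlier binding gives P := leaf(d).
No equations remain and no clash or occurs-check failure arose, so a unifier exists.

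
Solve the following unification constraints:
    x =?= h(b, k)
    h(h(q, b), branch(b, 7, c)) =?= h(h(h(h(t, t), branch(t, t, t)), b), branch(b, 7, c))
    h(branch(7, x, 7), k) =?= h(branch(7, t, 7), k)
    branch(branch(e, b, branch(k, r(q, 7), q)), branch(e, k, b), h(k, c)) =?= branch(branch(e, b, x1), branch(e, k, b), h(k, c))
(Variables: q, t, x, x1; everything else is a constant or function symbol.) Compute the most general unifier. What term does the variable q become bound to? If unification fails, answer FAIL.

h(h(h(b, k), h(b, k)), branch(h(b, k), h(b, k), h(b, k)))

Bind x := h(b, k); substituting into the one remaining equation that mentions x gives: h(branch(7, h(b, k), 7), k) =?= h(branch(7, t, 7), k).
Decompose h/2: h(q, b) =?= h(h(h(t, t), branch(t, t, t)), b),  branch(b, 7, c) =?= branch(b, 7, c).
Decompose h/2: q =?= h(h(t, t), branch(t, t, t)),  b =?= b.
Bind q := h(h(t, t), branch(t, t, t)); substituting into the one remaining equation that mentions q gives: branch(branch(e, b, branch(k, r(h(h(t, t), branch(t, t, t)), 7), h(h(t, t), branch(t, t, t)))), branch(e, k, b), h(k, c)) =?= branch(branch(e, b, x1), branch(e, k, b), h(k, c)).
Delete trivial equation b =?= b.
Delete trivial equation branch(b, 7, c) =?= branch(b, 7, c).
Decompose h/2: branch(7, h(b, k), 7) =?= branch(7, t, 7),  k =?= k.
Decompose branch/3: 7 =?= 7,  h(b, k) =?= t,  7 =?= 7.
Delete trivial equation 7 =?= 7.
Bind t := h(b, k); substituting into the one remaining equation that mentions t gives: branch(branch(e, b, branch(k, r(h(h(h(b, k), h(b, k)), branch(h(b, k), h(b, k), h(b, k))), 7), h(h(h(b, k), h(b, k)), branch(h(b, k), h(b, k), h(b, k))))), branch(e, k, b), h(k, c)) =?= branch(branch(e, b, x1), branch(e, k, b), h(k, c)). Substituting into the earlier binding gives q := h(h(h(b, k), h(b, k)), branch(h(b, k), h(b, k), h(b, k))).
Delete trivial equation 7 =?= 7.
Delete trivial equation k =?= k.
Decompose branch/3: branch(e, b, branch(k, r(h(h(h(b, k), h(b, k)), branch(h(b, k), h(b, k), h(b, k))), 7), h(h(h(b, k), h(b, k)), branch(h(b, k), h(b, k), h(b, k))))) =?= branch(e, b, x1),  branch(e, k, b) =?= branch(e, k, b),  h(k, c) =?= h(k, c).
Decompose branch/3: e =?= e,  b =?= b,  branch(k, r(h(h(h(b, k), h(b, k)), branch(h(b, k), h(b, k), h(b, k))), 7), h(h(h(b, k), h(b, k)), branch(h(b, k), h(b, k), h(b, k)))) =?= x1.
Delete trivial equation e =?= e.
Delete trivial equation b =?= b.
Bind x1 := branch(k, r(h(h(h(b, k), h(b, k)), branch(h(b, k), h(b, k), h(b, k))), 7), h(h(h(b, k), h(b, k)), branch(h(b, k), h(b, k), h(b, k)))); no other remaining equation mentions x1.
Delete trivial equation branch(e, k, b) =?= branch(e, k, b).
Delete trivial equation h(k, c) =?= h(k, c).
MGU = { x ↦ h(b, k), q ↦ h(h(h(b, k), h(b, k)), branch(h(b, k), h(b, k), h(b, k))), t ↦ h(b, k), x1 ↦ branch(k, r(h(h(h(b, k), h(b, k)), branch(h(b, k), h(b, k), h(b, k))), 7), h(h(h(b, k), h(b, k)), branch(h(b, k), h(b, k), h(b, k)))) }, so q ↦ h(h(h(b, k), h(b, k)), branch(h(b, k), h(b, k), h(b, k))).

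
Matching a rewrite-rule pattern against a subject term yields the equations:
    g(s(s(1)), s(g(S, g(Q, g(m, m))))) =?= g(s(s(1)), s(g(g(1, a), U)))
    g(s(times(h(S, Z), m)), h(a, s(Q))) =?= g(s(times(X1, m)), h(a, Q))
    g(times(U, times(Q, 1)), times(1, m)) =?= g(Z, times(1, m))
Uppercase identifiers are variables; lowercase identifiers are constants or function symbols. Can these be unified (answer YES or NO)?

NO

Decompose g/2: s(s(1)) =?= s(s(1)),  s(g(S, g(Q, g(m, m)))) =?= s(g(g(1, a), U)).
Delete trivial equation s(s(1)) =?= s(s(1)).
Decompose s/1: g(S, g(Q, g(m, m))) =?= g(g(1, a), U).
Decompose g/2: S =?= g(1, a),  g(Q, g(m, m)) =?= U.
Bind S := g(1, a); substituting into the one remaining equation that mentions S gives: g(s(times(h(g(1, a), Z), m)), h(a, s(Q))) =?= g(s(times(X1, m)), h(a, Q)).
Bind U := g(Q, g(m, m)); substituting into the one remaining equation that mentions U gives: g(times(g(Q, g(m, m)), times(Q, 1)), times(1, m)) =?= g(Z, times(1, m)).
Decompose g/2: s(times(h(g(1, a), Z), m)) =?= s(times(X1, m)),  h(a, s(Q)) =?= h(a, Q).
Decompose s/1: times(h(g(1, a), Z), m) =?= times(X1, m).
Decompose times/2: h(g(1, a), Z) =?= X1,  m =?= m.
Bind X1 := h(g(1, a), Z); no other remaining equation mentions X1.
Delete trivial equation m =?= m.
Decompose h/2: a =?= a,  s(Q) =?= Q.
Delete trivial equation a =?= a.
Occurs check fails: Q occurs in s(Q); the equation Q =?= s(Q) has no finite solution.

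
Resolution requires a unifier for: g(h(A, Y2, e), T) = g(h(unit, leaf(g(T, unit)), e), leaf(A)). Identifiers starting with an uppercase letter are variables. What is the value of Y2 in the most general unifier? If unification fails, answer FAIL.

leaf(g(leaf(unit), unit))

Decompose g/2: h(A, Y2, e) = h(unit, leaf(g(T, unit)), e),  T = leaf(A).
Decompose h/3: A = unit,  Y2 = leaf(g(T, unit)),  e = e.
Bind A := unit; substituting into the one remaining equation that mentions A gives: T = leaf(unit).
Bind Y2 := leaf(g(T, unit)); no other remaining equation mentions Y2.
Delete trivial equation e = e.
Bind T := leaf(unit). Substituting into the earlier binding gives Y2 := leaf(g(leaf(unit), unit)).
MGU = { A := unit, Y2 := leaf(g(leaf(unit), unit)), T := leaf(unit) }, so Y2 := leaf(g(leaf(unit), unit)).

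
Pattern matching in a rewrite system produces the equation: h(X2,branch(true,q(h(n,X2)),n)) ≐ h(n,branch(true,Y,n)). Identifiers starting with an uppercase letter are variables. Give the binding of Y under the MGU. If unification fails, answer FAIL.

q(h(n,n))

Decompose h/2: X2 ≐ n,  branch(true,q(h(n,X2)),n) ≐ branch(true,Y,n).
Bind X2 := n; substituting into the remaining equation gives: branch(true,q(h(n,n)),n) ≐ branch(true,Y,n).
Decompose branch/3: true ≐ true,  q(h(n,n)) ≐ Y,  n ≐ n.
Delete trivial equation true ≐ true.
Bind Y := q(h(n,n)); no other remaining equation mentions Y.
Delete trivial equation n ≐ n.
MGU = { X2 -> n, Y -> q(h(n,n)) }, so Y -> q(h(n,n)).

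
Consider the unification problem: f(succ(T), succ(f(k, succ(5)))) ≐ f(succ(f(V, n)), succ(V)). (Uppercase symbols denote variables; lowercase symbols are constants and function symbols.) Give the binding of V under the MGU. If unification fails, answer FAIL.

f(k, succ(5))

Decompose f/2: succ(T) ≐ succ(f(V, n)),  succ(f(k, succ(5))) ≐ succ(V).
Decompose succ/1: T ≐ f(V, n).
Bind T := f(V, n); no other remaining equation mentions T.
Decompose succ/1: f(k, succ(5)) ≐ V.
Bind V := f(k, succ(5)). Substituting into the earlier binding gives T := f(f(k, succ(5)), n).
MGU = { T -> f(f(k, succ(5)), n), V -> f(k, succ(5)) }, so V -> f(k, succ(5)).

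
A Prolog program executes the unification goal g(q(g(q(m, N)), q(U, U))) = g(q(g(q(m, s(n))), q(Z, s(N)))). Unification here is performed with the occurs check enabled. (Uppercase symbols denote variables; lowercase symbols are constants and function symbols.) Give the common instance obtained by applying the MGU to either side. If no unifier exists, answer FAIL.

Decompose g/1: q(g(q(m, N)), q(U, U)) = q(g(q(m, s(n))), q(Z, s(N))).
Decompose q/2: g(q(m, N)) = g(q(m, s(n))),  q(U, U) = q(Z, s(N)).
Decompose g/1: q(m, N) = q(m, s(n)).
Decompose q/2: m = m,  N = s(n).
Delete trivial equation m = m.
Bind N := s(n); substituting into the remaining equation gives: q(U, U) = q(Z, s(s(n))).
Decompose q/2: U = Z,  U = s(s(n)).
Bind U := Z; substituting into the remaining equation gives: Z = s(s(n)).
Bind Z := s(s(n)). Substituting into the earlier binding gives U := s(s(n)).
Applying the MGU to either side gives g(q(g(q(m, s(n))), q(s(s(n)), s(s(n))))).

g(q(g(q(m, s(n))), q(s(s(n)), s(s(n)))))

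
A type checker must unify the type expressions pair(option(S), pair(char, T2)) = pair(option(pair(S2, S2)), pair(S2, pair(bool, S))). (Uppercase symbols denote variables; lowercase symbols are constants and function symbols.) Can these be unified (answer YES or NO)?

YES

Decompose pair/2: option(S) = option(pair(S2, S2)),  pair(char, T2) = pair(S2, pair(bool, S)).
Decompose option/1: S = pair(S2, S2).
Bind S := pair(S2, S2); substituting into the remaining equation gives: pair(char, T2) = pair(S2, pair(bool, pair(S2, S2))).
Decompose pair/2: char = S2,  T2 = pair(bool, pair(S2, S2)).
Bind S2 := char; substituting into the remaining equation gives: T2 = pair(bool, pair(char, char)). Substituting into the earlier binding gives S := pair(char, char).
Bind T2 := pair(bool, pair(char, char)).
No equations remain and no clash or occurs-check failure arose, so a unifier exists.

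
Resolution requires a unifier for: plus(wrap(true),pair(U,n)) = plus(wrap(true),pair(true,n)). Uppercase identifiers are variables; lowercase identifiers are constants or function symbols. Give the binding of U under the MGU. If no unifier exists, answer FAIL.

true

Decompose plus/2: wrap(true) = wrap(true),  pair(U,n) = pair(true,n).
Delete trivial equation wrap(true) = wrap(true).
Decompose pair/2: U = true,  n = n.
Bind U := true; no other remaining equation mentions U.
Delete trivial equation n = n.
MGU = { U := true }, so U := true.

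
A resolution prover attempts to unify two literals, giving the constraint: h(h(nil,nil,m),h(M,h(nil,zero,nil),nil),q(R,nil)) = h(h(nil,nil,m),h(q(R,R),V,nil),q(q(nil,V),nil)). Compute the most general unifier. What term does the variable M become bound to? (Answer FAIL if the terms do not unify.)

q(q(nil,h(nil,zero,nil)),q(nil,h(nil,zero,nil)))

Decompose h/3: h(nil,nil,m) = h(nil,nil,m),  h(M,h(nil,zero,nil),nil) = h(q(R,R),V,nil),  q(R,nil) = q(q(nil,V),nil).
Delete trivial equation h(nil,nil,m) = h(nil,nil,m).
Decompose h/3: M = q(R,R),  h(nil,zero,nil) = V,  nil = nil.
Bind M := q(R,R); no other remaining equation mentions M.
Bind V := h(nil,zero,nil); substituting into the one remaining equation that mentions V gives: q(R,nil) = q(q(nil,h(nil,zero,nil)),nil).
Delete trivial equation nil = nil.
Decompose q/2: R = q(nil,h(nil,zero,nil)),  nil = nil.
Bind R := q(nil,h(nil,zero,nil)); no other remaining equation mentions R. Substituting into the earlier binding gives M := q(q(nil,h(nil,zero,nil)),q(nil,h(nil,zero,nil))).
Delete trivial equation nil = nil.
MGU = { M := q(q(nil,h(nil,zero,nil)),q(nil,h(nil,zero,nil))), V := h(nil,zero,nil), R := q(nil,h(nil,zero,nil)) }, so M := q(q(nil,h(nil,zero,nil)),q(nil,h(nil,zero,nil))).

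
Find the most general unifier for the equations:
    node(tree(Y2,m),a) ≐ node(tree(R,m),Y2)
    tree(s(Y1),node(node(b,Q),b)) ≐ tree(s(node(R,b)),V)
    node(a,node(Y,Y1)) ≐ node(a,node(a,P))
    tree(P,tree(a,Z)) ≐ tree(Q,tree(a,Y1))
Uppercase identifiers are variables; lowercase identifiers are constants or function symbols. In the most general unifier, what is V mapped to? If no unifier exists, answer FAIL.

Decompose node/2: tree(Y2,m) ≐ tree(R,m),  a ≐ Y2.
Decompose tree/2: Y2 ≐ R,  m ≐ m.
Bind Y2 := R; substituting into the one remaining equation that mentions Y2 gives: a ≐ R.
Delete trivial equation m ≐ m.
Bind R := a; substituting into the one remaining equation that mentions R gives: tree(s(Y1),node(node(b,Q),b)) ≐ tree(s(node(a,b)),V). Substituting into the earlier binding gives Y2 := a.
Decompose tree/2: s(Y1) ≐ s(node(a,b)),  node(node(b,Q),b) ≐ V.
Decompose s/1: Y1 ≐ node(a,b).
Bind Y1 := node(a,b); substituting into the 2 remaining equations that mention Y1 gives: node(a,node(Y,node(a,b))) ≐ node(a,node(a,P)),  tree(P,tree(a,Z)) ≐ tree(Q,tree(a,node(a,b))).
Bind V := node(node(b,Q),b); no other remaining equation mentions V.
Decompose node/2: a ≐ a,  node(Y,node(a,b)) ≐ node(a,P).
Delete trivial equation a ≐ a.
Decompose node/2: Y ≐ a,  node(a,b) ≐ P.
Bind Y := a; no other remaining equation mentions Y.
Bind P := node(a,b); substituting into the remaining equation gives: tree(node(a,b),tree(a,Z)) ≐ tree(Q,tree(a,node(a,b))).
Decompose tree/2: node(a,b) ≐ Q,  tree(a,Z) ≐ tree(a,node(a,b)).
Bind Q := node(a,b); no other remaining equation mentions Q. Substituting into the earlier binding gives V := node(node(b,node(a,b)),b).
Decompose tree/2: a ≐ a,  Z ≐ node(a,b).
Delete trivial equation a ≐ a.
Bind Z := node(a,b).
MGU = { Y2 := a, R := a, Y1 := node(a,b), V := node(node(b,node(a,b)),b), Y := a, P := node(a,b), Q := node(a,b), Z := node(a,b) }, so V := node(node(b,node(a,b)),b).

node(node(b,node(a,b)),b)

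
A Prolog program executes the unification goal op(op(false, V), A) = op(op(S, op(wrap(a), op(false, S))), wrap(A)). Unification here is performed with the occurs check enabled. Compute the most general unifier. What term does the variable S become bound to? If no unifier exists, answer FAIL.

FAIL

Decompose op/2: op(false, V) = op(S, op(wrap(a), op(false, S))),  A = wrap(A).
Decompose op/2: false = S,  V = op(wrap(a), op(false, S)).
Bind S := false; substituting into the one remaining equation that mentions S gives: V = op(wrap(a), op(false, false)).
Bind V := op(wrap(a), op(false, false)); no other remaining equation mentions V.
Occurs check fails: A occurs in wrap(A); the equation A = wrap(A) has no finite solution.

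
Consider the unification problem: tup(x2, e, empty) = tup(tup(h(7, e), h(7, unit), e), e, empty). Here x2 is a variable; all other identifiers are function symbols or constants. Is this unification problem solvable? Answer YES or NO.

Decompose tup/3: x2 = tup(h(7, e), h(7, unit), e),  e = e,  empty = empty.
Bind x2 := tup(h(7, e), h(7, unit), e); no other remaining equation mentions x2.
Delete trivial equation e = e.
Delete trivial equation empty = empty.
No equations remain and no clash or occurs-check failure arose, so a unifier exists.

YES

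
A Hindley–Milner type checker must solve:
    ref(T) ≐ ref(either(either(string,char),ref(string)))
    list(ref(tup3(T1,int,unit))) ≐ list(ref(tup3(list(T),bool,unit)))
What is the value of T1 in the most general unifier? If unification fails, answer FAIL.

FAIL

Decompose ref/1: T ≐ either(either(string,char),ref(string)).
Bind T := either(either(string,char),ref(string)); substituting into the remaining equation gives: list(ref(tup3(T1,int,unit))) ≐ list(ref(tup3(list(either(either(string,char),ref(string))),bool,unit))).
Decompose list/1: ref(tup3(T1,int,unit)) ≐ ref(tup3(list(either(either(string,char),ref(string))),bool,unit)).
Decompose ref/1: tup3(T1,int,unit) ≐ tup3(list(either(either(string,char),ref(string))),bool,unit).
Decompose tup3/3: T1 ≐ list(either(either(string,char),ref(string))),  int ≐ bool,  unit ≐ unit.
Bind T1 := list(either(either(string,char),ref(string))); no other remaining equation mentions T1.
Clash: constants int and bool differ; no unifier exists.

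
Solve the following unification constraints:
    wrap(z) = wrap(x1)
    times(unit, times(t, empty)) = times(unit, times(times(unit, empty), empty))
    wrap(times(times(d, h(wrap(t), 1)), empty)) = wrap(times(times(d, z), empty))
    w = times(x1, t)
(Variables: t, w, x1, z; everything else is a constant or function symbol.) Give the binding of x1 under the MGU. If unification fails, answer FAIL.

Decompose wrap/1: z = x1.
Bind z := x1; substituting into the one remaining equation that mentions z gives: wrap(times(times(d, h(wrap(t), 1)), empty)) = wrap(times(times(d, x1), empty)).
Decompose times/2: unit = unit,  times(t, empty) = times(times(unit, empty), empty).
Delete trivial equation unit = unit.
Decompose times/2: t = times(unit, empty),  empty = empty.
Bind t := times(unit, empty); substituting into the 2 remaining equations that mention t gives: wrap(times(times(d, h(wrap(times(unit, empty)), 1)), empty)) = wrap(times(times(d, x1), empty)),  w = times(x1, times(unit, empty)).
Delete trivial equation empty = empty.
Decompose wrap/1: times(times(d, h(wrap(times(unit, empty)), 1)), empty) = times(times(d, x1), empty).
Decompose times/2: times(d, h(wrap(times(unit, empty)), 1)) = times(d, x1),  empty = empty.
Decompose times/2: d = d,  h(wrap(times(unit, empty)), 1) = x1.
Delete trivial equation d = d.
Bind x1 := h(wrap(times(unit, empty)), 1); substituting into the one remaining equation that mentions x1 gives: w = times(h(wrap(times(unit, empty)), 1), times(unit, empty)). Substituting into the earlier binding gives z := h(wrap(times(unit, empty)), 1).
Delete trivial equation empty = empty.
Bind w := times(h(wrap(times(unit, empty)), 1), times(unit, empty)).
MGU = { z := h(wrap(times(unit, empty)), 1), t := times(unit, empty), x1 := h(wrap(times(unit, empty)), 1), w := times(h(wrap(times(unit, empty)), 1), times(unit, empty)) }, so x1 := h(wrap(times(unit, empty)), 1).

h(wrap(times(unit, empty)), 1)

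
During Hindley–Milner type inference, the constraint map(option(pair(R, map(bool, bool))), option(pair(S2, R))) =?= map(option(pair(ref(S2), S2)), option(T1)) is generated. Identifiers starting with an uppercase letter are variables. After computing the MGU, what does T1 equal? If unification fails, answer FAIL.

Decompose map/2: option(pair(R, map(bool, bool))) =?= option(pair(ref(S2), S2)),  option(pair(S2, R)) =?= option(T1).
Decompose option/1: pair(R, map(bool, bool)) =?= pair(ref(S2), S2).
Decompose pair/2: R =?= ref(S2),  map(bool, bool) =?= S2.
Bind R := ref(S2); substituting into the one remaining equation that mentions R gives: option(pair(S2, ref(S2))) =?= option(T1).
Bind S2 := map(bool, bool); substituting into the remaining equation gives: option(pair(map(bool, bool), ref(map(bool, bool)))) =?= option(T1). Substituting into the earlier binding gives R := ref(map(bool, bool)).
Decompose option/1: pair(map(bool, bool), ref(map(bool, bool))) =?= T1.
Bind T1 := pair(map(bool, bool), ref(map(bool, bool))).
MGU = { R := ref(map(bool, bool)), S2 := map(bool, bool), T1 := pair(map(bool, bool), ref(map(bool, bool))) }, so T1 := pair(map(bool, bool), ref(map(bool, bool))).

pair(map(bool, bool), ref(map(bool, bool)))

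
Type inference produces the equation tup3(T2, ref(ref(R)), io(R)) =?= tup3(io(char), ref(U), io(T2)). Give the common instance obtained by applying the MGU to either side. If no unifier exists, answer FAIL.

Decompose tup3/3: T2 =?= io(char),  ref(ref(R)) =?= ref(U),  io(R) =?= io(T2).
Bind T2 := io(char); substituting into the one remaining equation that mentions T2 gives: io(R) =?= io(io(char)).
Decompose ref/1: ref(R) =?= U.
Bind U := ref(R); no other remaining equation mentions U.
Decompose io/1: R =?= io(char).
Bind R := io(char). Substituting into the earlier binding gives U := ref(io(char)).
Applying the MGU to either side gives tup3(io(char), ref(ref(io(char))), io(io(char))).

tup3(io(char), ref(ref(io(char))), io(io(char)))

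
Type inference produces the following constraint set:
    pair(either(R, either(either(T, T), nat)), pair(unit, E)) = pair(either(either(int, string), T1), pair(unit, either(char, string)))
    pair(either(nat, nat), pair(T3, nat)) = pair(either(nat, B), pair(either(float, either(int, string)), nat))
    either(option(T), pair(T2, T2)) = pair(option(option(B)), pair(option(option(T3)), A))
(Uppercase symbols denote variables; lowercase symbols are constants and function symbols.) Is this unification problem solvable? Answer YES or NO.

NO

Decompose pair/2: either(R, either(either(T, T), nat)) = either(either(int, string), T1),  pair(unit, E) = pair(unit, either(char, string)).
Decompose either/2: R = either(int, string),  either(either(T, T), nat) = T1.
Bind R := either(int, string); no other remaining equation mentions R.
Bind T1 := either(either(T, T), nat); no other remaining equation mentions T1.
Decompose pair/2: unit = unit,  E = either(char, string).
Delete trivial equation unit = unit.
Bind E := either(char, string); no other remaining equation mentions E.
Decompose pair/2: either(nat, nat) = either(nat, B),  pair(T3, nat) = pair(either(float, either(int, string)), nat).
Decompose either/2: nat = nat,  nat = B.
Delete trivial equation nat = nat.
Bind B := nat; substituting into the one remaining equation that mentions B gives: either(option(T), pair(T2, T2)) = pair(option(option(nat)), pair(option(option(T3)), A)).
Decompose pair/2: T3 = either(float, either(int, string)),  nat = nat.
Bind T3 := either(float, either(int, string)); substituting into the one remaining equation that mentions T3 gives: either(option(T), pair(T2, T2)) = pair(option(option(nat)), pair(option(option(either(float, either(int, string)))), A)).
Delete trivial equation nat = nat.
Clash: head symbols differ (either/2 vs pair/2); no unifier exists.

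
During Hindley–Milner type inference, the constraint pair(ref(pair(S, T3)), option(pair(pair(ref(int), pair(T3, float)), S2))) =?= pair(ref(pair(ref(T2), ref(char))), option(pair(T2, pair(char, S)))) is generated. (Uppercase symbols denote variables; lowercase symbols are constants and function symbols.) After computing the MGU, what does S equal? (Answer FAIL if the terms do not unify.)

Decompose pair/2: ref(pair(S, T3)) =?= ref(pair(ref(T2), ref(char))),  option(pair(pair(ref(int), pair(T3, float)), S2)) =?= option(pair(T2, pair(char, S))).
Decompose ref/1: pair(S, T3) =?= pair(ref(T2), ref(char)).
Decompose pair/2: S =?= ref(T2),  T3 =?= ref(char).
Bind S := ref(T2); substituting into the one remaining equation that mentions S gives: option(pair(pair(ref(int), pair(T3, float)), S2)) =?= option(pair(T2, pair(char, ref(T2)))).
Bind T3 := ref(char); substituting into the remaining equation gives: option(pair(pair(ref(int), pair(ref(char), float)), S2)) =?= option(pair(T2, pair(char, ref(T2)))).
Decompose option/1: pair(pair(ref(int), pair(ref(char), float)), S2) =?= pair(T2, pair(char, ref(T2))).
Decompose pair/2: pair(ref(int), pair(ref(char), float)) =?= T2,  S2 =?= pair(char, ref(T2)).
Bind T2 := pair(ref(int), pair(ref(char), float)); substituting into the remaining equation gives: S2 =?= pair(char, ref(pair(ref(int), pair(ref(char), float)))). Substituting into the earlier binding gives S := ref(pair(ref(int), pair(ref(char), float))).
Bind S2 := pair(char, ref(pair(ref(int), pair(ref(char), float)))).
MGU = { S := ref(pair(ref(int), pair(ref(char), float))), T3 := ref(char), T2 := pair(ref(int), pair(ref(char), float)), S2 := pair(char, ref(pair(ref(int), pair(ref(char), float)))) }, so S := ref(pair(ref(int), pair(ref(char), float))).

ref(pair(ref(int), pair(ref(char), float)))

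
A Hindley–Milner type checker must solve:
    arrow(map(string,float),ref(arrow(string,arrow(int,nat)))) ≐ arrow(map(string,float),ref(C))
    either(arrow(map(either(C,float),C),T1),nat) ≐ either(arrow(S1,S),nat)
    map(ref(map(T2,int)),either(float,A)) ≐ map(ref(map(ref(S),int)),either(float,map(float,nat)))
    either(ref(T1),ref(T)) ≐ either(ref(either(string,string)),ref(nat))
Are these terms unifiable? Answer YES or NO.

YES

Decompose arrow/2: map(string,float) ≐ map(string,float),  ref(arrow(string,arrow(int,nat))) ≐ ref(C).
Delete trivial equation map(string,float) ≐ map(string,float).
Decompose ref/1: arrow(string,arrow(int,nat)) ≐ C.
Bind C := arrow(string,arrow(int,nat)); substituting into the one remaining equation that mentions C gives: either(arrow(map(either(arrow(string,arrow(int,nat)),float),arrow(string,arrow(int,nat))),T1),nat) ≐ either(arrow(S1,S),nat).
Decompose either/2: arrow(map(either(arrow(string,arrow(int,nat)),float),arrow(string,arrow(int,nat))),T1) ≐ arrow(S1,S),  nat ≐ nat.
Decompose arrow/2: map(either(arrow(string,arrow(int,nat)),float),arrow(string,arrow(int,nat))) ≐ S1,  T1 ≐ S.
Bind S1 := map(either(arrow(string,arrow(int,nat)),float),arrow(string,arrow(int,nat))); no other remaining equation mentions S1.
Bind T1 := S; substituting into the one remaining equation that mentions T1 gives: either(ref(S),ref(T)) ≐ either(ref(either(string,string)),ref(nat)).
Delete trivial equation nat ≐ nat.
Decompose map/2: ref(map(T2,int)) ≐ ref(map(ref(S),int)),  either(float,A) ≐ either(float,map(float,nat)).
Decompose ref/1: map(T2,int) ≐ map(ref(S),int).
Decompose map/2: T2 ≐ ref(S),  int ≐ int.
Bind T2 := ref(S); no other remaining equation mentions T2.
Delete trivial equation int ≐ int.
Decompose either/2: float ≐ float,  A ≐ map(float,nat).
Delete trivial equation float ≐ float.
Bind A := map(float,nat); no other remaining equation mentions A.
Decompose either/2: ref(S) ≐ ref(either(string,string)),  ref(T) ≐ ref(nat).
Decompose ref/1: S ≐ either(string,string).
Bind S := either(string,string); no other remaining equation mentions S. Substituting into the earlier bindings gives T1 := either(string,string), T2 := ref(either(string,string)).
Decompose ref/1: T ≐ nat.
Bind T := nat.
No equations remain and no clash or occurs-check failure arose, so a unifier exists.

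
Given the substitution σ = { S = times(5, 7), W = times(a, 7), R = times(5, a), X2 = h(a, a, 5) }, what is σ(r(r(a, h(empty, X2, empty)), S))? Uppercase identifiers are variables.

Replace each occurrence of S with times(5, 7).
Replace each occurrence of X2 with h(a, a, 5).
Result: r(r(a, h(empty, h(a, a, 5), empty)), times(5, 7)).

r(r(a, h(empty, h(a, a, 5), empty)), times(5, 7))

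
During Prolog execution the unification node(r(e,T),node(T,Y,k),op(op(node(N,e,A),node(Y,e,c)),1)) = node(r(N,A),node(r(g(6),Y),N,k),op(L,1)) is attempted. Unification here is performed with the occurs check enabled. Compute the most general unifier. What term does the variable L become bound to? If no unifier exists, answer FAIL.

op(node(e,e,r(g(6),e)),node(e,e,c))

Decompose node/3: r(e,T) = r(N,A),  node(T,Y,k) = node(r(g(6),Y),N,k),  op(op(node(N,e,A),node(Y,e,c)),1) = op(L,1).
Decompose r/2: e = N,  T = A.
Bind N := e; substituting into the 2 remaining equations that mention N gives: node(T,Y,k) = node(r(g(6),Y),e,k),  op(op(node(e,e,A),node(Y,e,c)),1) = op(L,1).
Bind T := A; substituting into the one remaining equation that mentions T gives: node(A,Y,k) = node(r(g(6),Y),e,k).
Decompose node/3: A = r(g(6),Y),  Y = e,  k = k.
Bind A := r(g(6),Y); substituting into the one remaining equation that mentions A gives: op(op(node(e,e,r(g(6),Y)),node(Y,e,c)),1) = op(L,1). Substituting into the earlier binding gives T := r(g(6),Y).
Bind Y := e; substituting into the one remaining equation that mentions Y gives: op(op(node(e,e,r(g(6),e)),node(e,e,c)),1) = op(L,1). Substituting into the earlier bindings gives T := r(g(6),e), A := r(g(6),e).
Delete trivial equation k = k.
Decompose op/2: op(node(e,e,r(g(6),e)),node(e,e,c)) = L,  1 = 1.
Bind L := op(node(e,e,r(g(6),e)),node(e,e,c)); no other remaining equation mentions L.
Delete trivial equation 1 = 1.
MGU = { N = e, T = r(g(6),e), A = r(g(6),e), Y = e, L = op(node(e,e,r(g(6),e)),node(e,e,c)) }, so L = op(node(e,e,r(g(6),e)),node(e,e,c)).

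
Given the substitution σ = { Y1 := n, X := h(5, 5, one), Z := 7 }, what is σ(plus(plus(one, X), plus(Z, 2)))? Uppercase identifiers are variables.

plus(plus(one, h(5, 5, one)), plus(7, 2))

Replace each occurrence of X with h(5, 5, one).
Replace each occurrence of Z with 7.
Result: plus(plus(one, h(5, 5, one)), plus(7, 2)).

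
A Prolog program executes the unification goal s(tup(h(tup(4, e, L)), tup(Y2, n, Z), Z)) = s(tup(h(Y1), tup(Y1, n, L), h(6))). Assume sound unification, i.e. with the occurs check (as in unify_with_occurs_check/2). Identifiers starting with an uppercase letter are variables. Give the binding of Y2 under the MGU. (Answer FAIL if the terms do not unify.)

tup(4, e, h(6))

Decompose s/1: tup(h(tup(4, e, L)), tup(Y2, n, Z), Z) = tup(h(Y1), tup(Y1, n, L), h(6)).
Decompose tup/3: h(tup(4, e, L)) = h(Y1),  tup(Y2, n, Z) = tup(Y1, n, L),  Z = h(6).
Decompose h/1: tup(4, e, L) = Y1.
Bind Y1 := tup(4, e, L); substituting into the one remaining equation that mentions Y1 gives: tup(Y2, n, Z) = tup(tup(4, e, L), n, L).
Decompose tup/3: Y2 = tup(4, e, L),  n = n,  Z = L.
Bind Y2 := tup(4, e, L); no other remaining equation mentions Y2.
Delete trivial equation n = n.
Bind Z := L; substituting into the remaining equation gives: L = h(6).
Bind L := h(6). Substituting into the earlier bindings gives Y1 := tup(4, e, h(6)), Y2 := tup(4, e, h(6)), Z := h(6).
MGU = { Y1 ↦ tup(4, e, h(6)), Y2 ↦ tup(4, e, h(6)), Z ↦ h(6), L ↦ h(6) }, so Y2 ↦ tup(4, e, h(6)).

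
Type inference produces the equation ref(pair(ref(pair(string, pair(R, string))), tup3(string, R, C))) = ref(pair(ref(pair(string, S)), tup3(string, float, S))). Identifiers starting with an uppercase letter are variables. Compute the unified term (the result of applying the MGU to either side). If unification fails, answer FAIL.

ref(pair(ref(pair(string, pair(float, string))), tup3(string, float, pair(float, string))))

Decompose ref/1: pair(ref(pair(string, pair(R, string))), tup3(string, R, C)) = pair(ref(pair(string, S)), tup3(string, float, S)).
Decompose pair/2: ref(pair(string, pair(R, string))) = ref(pair(string, S)),  tup3(string, R, C) = tup3(string, float, S).
Decompose ref/1: pair(string, pair(R, string)) = pair(string, S).
Decompose pair/2: string = string,  pair(R, string) = S.
Delete trivial equation string = string.
Bind S := pair(R, string); substituting into the remaining equation gives: tup3(string, R, C) = tup3(string, float, pair(R, string)).
Decompose tup3/3: string = string,  R = float,  C = pair(R, string).
Delete trivial equation string = string.
Bind R := float; substituting into the remaining equation gives: C = pair(float, string). Substituting into the earlier binding gives S := pair(float, string).
Bind C := pair(float, string).
Applying the MGU to either side gives ref(pair(ref(pair(string, pair(float, string))), tup3(string, float, pair(float, string)))).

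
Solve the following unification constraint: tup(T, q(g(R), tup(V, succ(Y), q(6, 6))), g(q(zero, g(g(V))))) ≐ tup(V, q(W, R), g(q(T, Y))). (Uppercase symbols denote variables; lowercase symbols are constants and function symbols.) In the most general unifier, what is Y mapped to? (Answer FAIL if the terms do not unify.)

g(g(zero))

Decompose tup/3: T ≐ V,  q(g(R), tup(V, succ(Y), q(6, 6))) ≐ q(W, R),  g(q(zero, g(g(V)))) ≐ g(q(T, Y)).
Bind T := V; substituting into the one remaining equation that mentions T gives: g(q(zero, g(g(V)))) ≐ g(q(V, Y)).
Decompose q/2: g(R) ≐ W,  tup(V, succ(Y), q(6, 6)) ≐ R.
Bind W := g(R); no other remaining equation mentions W.
Bind R := tup(V, succ(Y), q(6, 6)); no other remaining equation mentions R. Substituting into the earlier binding gives W := g(tup(V, succ(Y), q(6, 6))).
Decompose g/1: q(zero, g(g(V))) ≐ q(V, Y).
Decompose q/2: zero ≐ V,  g(g(V)) ≐ Y.
Bind V := zero; substituting into the remaining equation gives: g(g(zero)) ≐ Y. Substituting into the earlier bindings gives T := zero, W := g(tup(zero, succ(Y), q(6, 6))), R := tup(zero, succ(Y), q(6, 6)).
Bind Y := g(g(zero)). Substituting into the earlier bindings gives W := g(tup(zero, succ(g(g(zero))), q(6, 6))), R := tup(zero, succ(g(g(zero))), q(6, 6)).
MGU = { T := zero, W := g(tup(zero, succ(g(g(zero))), q(6, 6))), R := tup(zero, succ(g(g(zero))), q(6, 6)), V := zero, Y := g(g(zero)) }, so Y := g(g(zero)).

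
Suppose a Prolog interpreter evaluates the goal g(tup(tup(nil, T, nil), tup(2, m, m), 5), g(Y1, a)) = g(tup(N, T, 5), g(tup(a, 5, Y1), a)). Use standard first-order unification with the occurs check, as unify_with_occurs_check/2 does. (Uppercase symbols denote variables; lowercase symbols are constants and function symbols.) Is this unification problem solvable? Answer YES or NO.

Decompose g/2: tup(tup(nil, T, nil), tup(2, m, m), 5) = tup(N, T, 5),  g(Y1, a) = g(tup(a, 5, Y1), a).
Decompose tup/3: tup(nil, T, nil) = N,  tup(2, m, m) = T,  5 = 5.
Bind N := tup(nil, T, nil); no other remaining equation mentions N.
Bind T := tup(2, m, m); no other remaining equation mentions T. Substituting into the earlier binding gives N := tup(nil, tup(2, m, m), nil).
Delete trivial equation 5 = 5.
Decompose g/2: Y1 = tup(a, 5, Y1),  a = a.
Occurs check fails: Y1 occurs in tup(a, 5, Y1); the equation Y1 = tup(a, 5, Y1) has no finite solution.

NO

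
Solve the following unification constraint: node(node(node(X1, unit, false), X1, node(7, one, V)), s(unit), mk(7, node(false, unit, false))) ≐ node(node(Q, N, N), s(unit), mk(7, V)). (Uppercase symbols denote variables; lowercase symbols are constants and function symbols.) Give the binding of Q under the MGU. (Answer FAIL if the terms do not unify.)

Decompose node/3: node(node(X1, unit, false), X1, node(7, one, V)) ≐ node(Q, N, N),  s(unit) ≐ s(unit),  mk(7, node(false, unit, false)) ≐ mk(7, V).
Decompose node/3: node(X1, unit, false) ≐ Q,  X1 ≐ N,  node(7, one, V) ≐ N.
Bind Q := node(X1, unit, false); no other remaining equation mentions Q.
Bind X1 := N; no other remaining equation mentions X1. Substituting into the earlier binding gives Q := node(N, unit, false).
Bind N := node(7, one, V); no other remaining equation mentions N. Substituting into the earlier bindings gives Q := node(node(7, one, V), unit, false), X1 := node(7, one, V).
Delete trivial equation s(unit) ≐ s(unit).
Decompose mk/2: 7 ≐ 7,  node(false, unit, false) ≐ V.
Delete trivial equation 7 ≐ 7.
Bind V := node(false, unit, false). Substituting into the earlier bindings gives Q := node(node(7, one, node(false, unit, false)), unit, false), X1 := node(7, one, node(false, unit, false)), N := node(7, one, node(false, unit, false)).
MGU = { Q ↦ node(node(7, one, node(false, unit, false)), unit, false), X1 ↦ node(7, one, node(false, unit, false)), N ↦ node(7, one, node(false, unit, false)), V ↦ node(false, unit, false) }, so Q ↦ node(node(7, one, node(false, unit, false)), unit, false).

node(node(7, one, node(false, unit, false)), unit, false)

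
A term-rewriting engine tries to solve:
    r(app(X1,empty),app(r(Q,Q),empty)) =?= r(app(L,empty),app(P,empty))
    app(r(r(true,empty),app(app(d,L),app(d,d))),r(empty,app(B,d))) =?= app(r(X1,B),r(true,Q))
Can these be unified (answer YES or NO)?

Decompose r/2: app(X1,empty) =?= app(L,empty),  app(r(Q,Q),empty) =?= app(P,empty).
Decompose app/2: X1 =?= L,  empty =?= empty.
Bind X1 := L; substituting into the one remaining equation that mentions X1 gives: app(r(r(true,empty),app(app(d,L),app(d,d))),r(empty,app(B,d))) =?= app(r(L,B),r(true,Q)).
Delete trivial equation empty =?= empty.
Decompose app/2: r(Q,Q) =?= P,  empty =?= empty.
Bind P := r(Q,Q); no other remaining equation mentions P.
Delete trivial equation empty =?= empty.
Decompose app/2: r(r(true,empty),app(app(d,L),app(d,d))) =?= r(L,B),  r(empty,app(B,d)) =?= r(true,Q).
Decompose r/2: r(true,empty) =?= L,  app(app(d,L),app(d,d)) =?= B.
Bind L := r(true,empty); substituting into the one remaining equation that mentions L gives: app(app(d,r(true,empty)),app(d,d)) =?= B. Substituting into the earlier binding gives X1 := r(true,empty).
Bind B := app(app(d,r(true,empty)),app(d,d)); substituting into the remaining equation gives: r(empty,app(app(app(d,r(true,empty)),app(d,d)),d)) =?= r(true,Q).
Decompose r/2: empty =?= true,  app(app(app(d,r(true,empty)),app(d,d)),d) =?= Q.
Clash: constants empty and true differ; no unifier exists.

NO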